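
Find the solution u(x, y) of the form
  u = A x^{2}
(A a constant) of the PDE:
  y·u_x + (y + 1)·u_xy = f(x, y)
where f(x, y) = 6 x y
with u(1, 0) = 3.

Substitute the ansatz u = A x^{2} into the left-hand side.
Derivatives of the ansatz:
  u_x = 2 A x
  u_xy = 0
Term by term:
  y·u_x = 2 A x y
  (y + 1)·u_xy = 0
So the left-hand side equals
  2 A x y
This must equal f(x, y) = 6 x y identically.
Matching coefficients of the independent functions:
  [x y]:  2 A = 6
Solving: A = 3.
Check against the point condition:
  u(1, 0) = 3  ⟹  A = 3  ✓
Hence u(x, y) = 3 x^{2}.

Answer: u(x, y) = 3 x^{2}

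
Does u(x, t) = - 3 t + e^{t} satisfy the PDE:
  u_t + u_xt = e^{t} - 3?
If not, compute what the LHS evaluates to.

Evaluate each term of the left-hand side for u = - 3 t + e^{t}.
Derivatives:
  u_t = e^{t} - 3
  u_xt = 0
Terms:
  u_t = e^{t} - 3
  u_xt = 0
Sum: LHS = e^{t} - 3
This is exactly the given right-hand side, so u is a solution.

Answer: Yes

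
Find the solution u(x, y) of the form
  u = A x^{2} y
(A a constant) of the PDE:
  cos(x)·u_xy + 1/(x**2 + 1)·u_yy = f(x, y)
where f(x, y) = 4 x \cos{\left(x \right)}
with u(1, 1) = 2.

Answer: u(x, y) = 2 x^{2} y

Derivation:
Substitute the ansatz u = A x^{2} y into the left-hand side.
Derivatives of the ansatz:
  u_xy = 2 A x
  u_yy = 0
Term by term:
  cos(x)·u_xy = 2 A x \cos{\left(x \right)}
  1/(x**2 + 1)·u_yy = 0
So the left-hand side equals
  2 A x \cos{\left(x \right)}
This must equal f(x, y) = 4 x \cos{\left(x \right)} identically.
Matching coefficients of the independent functions:
  [x \cos{\left(x \right)}]:  2 A = 4
Solving: A = 2.
Check against the point condition:
  u(1, 1) = 2  ⟹  A = 2  ✓
Hence u(x, y) = 2 x^{2} y.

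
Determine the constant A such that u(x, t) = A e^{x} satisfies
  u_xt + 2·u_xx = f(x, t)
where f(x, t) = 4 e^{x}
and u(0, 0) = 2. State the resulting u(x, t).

Answer: u(x, t) = 2 e^{x}

Derivation:
Substitute the ansatz u = A e^{x} into the left-hand side.
Derivatives of the ansatz:
  u_xt = 0
  u_xx = A e^{x}
Term by term:
  u_xt = 0
  2·u_xx = 2 A e^{x}
So the left-hand side equals
  2 A e^{x}
This must equal f(x, t) = 4 e^{x} identically.
Matching coefficients of the independent functions:
  [e^{x}]:  2 A = 4
Solving: A = 2.
Check against the point condition:
  u(0, 0) = 2  ⟹  A = 2  ✓
Hence u(x, t) = 2 e^{x}.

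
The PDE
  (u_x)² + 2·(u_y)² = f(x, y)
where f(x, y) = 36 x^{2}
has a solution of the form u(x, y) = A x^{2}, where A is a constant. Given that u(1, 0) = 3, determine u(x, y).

Answer: u(x, y) = 3 x^{2}

Derivation:
Substitute the ansatz u = A x^{2} into the left-hand side.
Derivatives of the ansatz:
  u_x = 2 A x
  u_y = 0
Term by term:
  (u_x)² = 4 A^{2} x^{2}
  2·(u_y)² = 0
So the left-hand side equals
  4 A^{2} x^{2}
This must equal f(x, y) = 36 x^{2} identically.
Matching coefficients of the independent functions:
  [x^{2}]:  4 A^{2} = 36
These equations allow (A) = (-3) or (3).
Impose the point condition(s):
  u(1, 0) = 3  ⟹  A = 3
Only A = 3 satisfies everything.
Hence u(x, y) = 3 x^{2}.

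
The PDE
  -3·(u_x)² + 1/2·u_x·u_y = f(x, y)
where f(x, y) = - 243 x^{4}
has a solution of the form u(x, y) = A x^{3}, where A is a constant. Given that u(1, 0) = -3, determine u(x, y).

Substitute the ansatz u = A x^{3} into the left-hand side.
Derivatives of the ansatz:
  u_x = 3 A x^{2}
  u_y = 0
Term by term:
  -3·(u_x)² = - 27 A^{2} x^{4}
  1/2·u_x·u_y = 0
So the left-hand side equals
  - 27 A^{2} x^{4}
This must equal f(x, y) = - 243 x^{4} identically.
Matching coefficients of the independent functions:
  [x^{4}]:  - 27 A^{2} = -243
These equations allow (A) = (-3) or (3).
Impose the point condition(s):
  u(1, 0) = -3  ⟹  A = -3
Only A = -3 satisfies everything.
Hence u(x, y) = - 3 x^{3}.

Answer: u(x, y) = - 3 x^{3}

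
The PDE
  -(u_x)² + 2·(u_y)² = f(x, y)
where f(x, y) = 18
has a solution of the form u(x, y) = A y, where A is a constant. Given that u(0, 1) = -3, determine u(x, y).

Answer: u(x, y) = - 3 y

Derivation:
Substitute the ansatz u = A y into the left-hand side.
Derivatives of the ansatz:
  u_x = 0
  u_y = A
Term by term:
  -(u_x)² = 0
  2·(u_y)² = 2 A^{2}
So the left-hand side equals
  2 A^{2}
This must equal f(x, y) = 18 identically.
Matching coefficients of the independent functions:
  [constant term]:  2 A^{2} = 18
These equations allow (A) = (-3) or (3).
Impose the point condition(s):
  u(0, 1) = -3  ⟹  A = -3
Only A = -3 satisfies everything.
Hence u(x, y) = - 3 y.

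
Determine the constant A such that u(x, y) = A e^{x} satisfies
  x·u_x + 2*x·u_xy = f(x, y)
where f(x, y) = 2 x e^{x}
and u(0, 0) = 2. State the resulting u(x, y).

Substitute the ansatz u = A e^{x} into the left-hand side.
Derivatives of the ansatz:
  u_x = A e^{x}
  u_xy = 0
Term by term:
  x·u_x = A x e^{x}
  2*x·u_xy = 0
So the left-hand side equals
  A x e^{x}
This must equal f(x, y) = 2 x e^{x} identically.
Matching coefficients of the independent functions:
  [x e^{x}]:  A = 2
Solving: A = 2.
Check against the point condition:
  u(0, 0) = 2  ⟹  A = 2  ✓
Hence u(x, y) = 2 e^{x}.

Answer: u(x, y) = 2 e^{x}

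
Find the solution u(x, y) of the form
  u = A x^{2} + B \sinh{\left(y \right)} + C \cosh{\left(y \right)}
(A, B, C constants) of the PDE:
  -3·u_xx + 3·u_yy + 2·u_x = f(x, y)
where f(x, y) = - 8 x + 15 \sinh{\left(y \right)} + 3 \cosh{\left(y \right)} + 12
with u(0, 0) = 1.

Substitute the ansatz u = A x^{2} + B \sinh{\left(y \right)} + C \cosh{\left(y \right)} into the left-hand side.
Derivatives of the ansatz:
  u_xx = 2 A
  u_yy = B \sinh{\left(y \right)} + C \cosh{\left(y \right)}
  u_x = 2 A x
Term by term:
  -3·u_xx = - 6 A
  3·u_yy = 3 B \sinh{\left(y \right)} + 3 C \cosh{\left(y \right)}
  2·u_x = 4 A x
So the left-hand side equals
  4 A x - 6 A + 3 B \sinh{\left(y \right)} + 3 C \cosh{\left(y \right)}
This must equal f(x, y) = - 8 x + 15 \sinh{\left(y \right)} + 3 \cosh{\left(y \right)} + 12 identically.
Matching coefficients of the independent functions:
  [constant term]:  - 6 A = 12
  [x]:  4 A = -8
  [\sinh{\left(y \right)}]:  3 B = 15
  [\cosh{\left(y \right)}]:  3 C = 3
Solving: A = -2, B = 5, C = 1.
Check against the point condition:
  u(0, 0) = 1  ⟹  C = 1  ✓
Hence u(x, y) = - 2 x^{2} + 5 \sinh{\left(y \right)} + \cosh{\left(y \right)}.

Answer: u(x, y) = - 2 x^{2} + 5 \sinh{\left(y \right)} + \cosh{\left(y \right)}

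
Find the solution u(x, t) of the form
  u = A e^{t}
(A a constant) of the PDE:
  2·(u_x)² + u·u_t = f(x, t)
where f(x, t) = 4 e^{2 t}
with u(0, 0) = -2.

Substitute the ansatz u = A e^{t} into the left-hand side.
Derivatives of the ansatz:
  u_x = 0
  u_t = A e^{t}
Term by term:
  2·(u_x)² = 0
  u·u_t = A^{2} e^{2 t}
So the left-hand side equals
  A^{2} e^{2 t}
This must equal f(x, t) = 4 e^{2 t} identically.
Matching coefficients of the independent functions:
  [e^{2 t}]:  A^{2} = 4
These equations allow (A) = (-2) or (2).
Impose the point condition(s):
  u(0, 0) = -2  ⟹  A = -2
Only A = -2 satisfies everything.
Hence u(x, t) = - 2 e^{t}.

Answer: u(x, t) = - 2 e^{t}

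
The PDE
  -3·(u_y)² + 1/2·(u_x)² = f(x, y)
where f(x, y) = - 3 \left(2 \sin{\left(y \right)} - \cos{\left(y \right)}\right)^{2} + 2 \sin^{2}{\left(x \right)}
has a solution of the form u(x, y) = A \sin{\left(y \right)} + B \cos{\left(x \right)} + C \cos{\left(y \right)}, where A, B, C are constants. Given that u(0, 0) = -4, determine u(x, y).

Substitute the ansatz u = A \sin{\left(y \right)} + B \cos{\left(x \right)} + C \cos{\left(y \right)} into the left-hand side.
Derivatives of the ansatz:
  u_y = A \cos{\left(y \right)} - C \sin{\left(y \right)}
  u_x = - B \sin{\left(x \right)}
Term by term:
  -3·(u_y)² = - 3 A^{2} \cos^{2}{\left(y \right)} + 6 A C \sin{\left(y \right)} \cos{\left(y \right)} - 3 C^{2} \sin^{2}{\left(y \right)}
  1/2·(u_x)² = \frac{B^{2} \sin^{2}{\left(x \right)}}{2}
So the left-hand side equals
  - 3 A^{2} \cos^{2}{\left(y \right)} + 6 A C \sin{\left(y \right)} \cos{\left(y \right)} + \frac{B^{2} \sin^{2}{\left(x \right)}}{2} - 3 C^{2} \sin^{2}{\left(y \right)}
This must equal f(x, y) identically; expanded, f = 2 \sin^{2}{\left(x \right)} - 12 \sin^{2}{\left(y \right)} + 12 \sin{\left(y \right)} \cos{\left(y \right)} - 3 \cos^{2}{\left(y \right)}.
Matching coefficients of the independent functions:
  [\sin{\left(y \right)} \cos{\left(y \right)}]:  6 A C = 12
  [\sin^{2}{\left(x \right)}]:  \frac{B^{2}}{2} = 2
  [\sin^{2}{\left(y \right)}]:  - 3 C^{2} = -12
  [\cos^{2}{\left(y \right)}]:  - 3 A^{2} = -3
These equations allow (A, B, C) = (-1, -2, -2) or (-1, 2, -2) or (1, -2, 2) or (1, 2, 2).
Impose the point condition(s):
  u(0, 0) = -4  ⟹  B + C = -4
Only A = -1, B = -2, C = -2 satisfies everything.
Hence u(x, y) = - \sin{\left(y \right)} - 2 \cos{\left(x \right)} - 2 \cos{\left(y \right)}.

Answer: u(x, y) = - \sin{\left(y \right)} - 2 \cos{\left(x \right)} - 2 \cos{\left(y \right)}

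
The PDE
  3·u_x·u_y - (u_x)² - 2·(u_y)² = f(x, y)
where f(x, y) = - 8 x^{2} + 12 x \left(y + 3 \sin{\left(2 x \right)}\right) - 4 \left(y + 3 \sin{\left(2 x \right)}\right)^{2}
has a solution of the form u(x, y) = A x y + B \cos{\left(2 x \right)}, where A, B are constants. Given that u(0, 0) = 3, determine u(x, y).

Substitute the ansatz u = A x y + B \cos{\left(2 x \right)} into the left-hand side.
Derivatives of the ansatz:
  u_x = A y - 2 B \sin{\left(2 x \right)}
  u_y = A x
Term by term:
  3·u_x·u_y = 3 A^{2} x y - 6 A B x \sin{\left(2 x \right)}
  -(u_x)² = - A^{2} y^{2} + 4 A B y \sin{\left(2 x \right)} - 4 B^{2} \sin^{2}{\left(2 x \right)}
  -2·(u_y)² = - 2 A^{2} x^{2}
So the left-hand side equals
  - 2 A^{2} x^{2} + 3 A^{2} x y - A^{2} y^{2} - 6 A B x \sin{\left(2 x \right)} + 4 A B y \sin{\left(2 x \right)} - 4 B^{2} \sin^{2}{\left(2 x \right)}
This must equal f(x, y) identically; expanded, f = - 8 x^{2} + 12 x y + 36 x \sin{\left(2 x \right)} - 4 y^{2} - 24 y \sin{\left(2 x \right)} - 36 \sin^{2}{\left(2 x \right)}.
Matching coefficients of the independent functions:
  [x^{2}]:  - 2 A^{2} = -8
  [y^{2}]:  - A^{2} = -4
  [x y]:  3 A^{2} = 12
  [x \sin{\left(2 x \right)}]:  - 6 A B = 36
  [y \sin{\left(2 x \right)}]:  4 A B = -24
  [\sin^{2}{\left(2 x \right)}]:  - 4 B^{2} = -36
These equations allow (A, B) = (-2, 3) or (2, -3).
Impose the point condition(s):
  u(0, 0) = 3  ⟹  B = 3
Only A = -2, B = 3 satisfies everything.
Hence u(x, y) = - 2 x y + 3 \cos{\left(2 x \right)}.

Answer: u(x, y) = - 2 x y + 3 \cos{\left(2 x \right)}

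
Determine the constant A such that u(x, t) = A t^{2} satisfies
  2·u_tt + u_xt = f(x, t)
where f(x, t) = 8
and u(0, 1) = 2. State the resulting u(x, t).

Answer: u(x, t) = 2 t^{2}

Derivation:
Substitute the ansatz u = A t^{2} into the left-hand side.
Derivatives of the ansatz:
  u_tt = 2 A
  u_xt = 0
Term by term:
  2·u_tt = 4 A
  u_xt = 0
So the left-hand side equals
  4 A
This must equal f(x, t) = 8 identically.
Matching coefficients of the independent functions:
  [constant term]:  4 A = 8
Solving: A = 2.
Check against the point condition:
  u(0, 1) = 2  ⟹  A = 2  ✓
Hence u(x, t) = 2 t^{2}.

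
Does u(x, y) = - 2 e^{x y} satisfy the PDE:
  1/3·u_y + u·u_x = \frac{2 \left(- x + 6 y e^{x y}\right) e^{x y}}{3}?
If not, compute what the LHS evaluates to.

Evaluate each term of the left-hand side for u = - 2 e^{x y}.
Derivatives:
  u_y = - 2 x e^{x y}
  u_x = - 2 y e^{x y}
Terms:
  1/3·u_y = - \frac{2 x e^{x y}}{3}
  u·u_x = 4 y e^{2 x y}
Sum: LHS = \frac{2 \left(- x + 6 y e^{x y}\right) e^{x y}}{3}
This is exactly the given right-hand side, so u is a solution.

Answer: Yes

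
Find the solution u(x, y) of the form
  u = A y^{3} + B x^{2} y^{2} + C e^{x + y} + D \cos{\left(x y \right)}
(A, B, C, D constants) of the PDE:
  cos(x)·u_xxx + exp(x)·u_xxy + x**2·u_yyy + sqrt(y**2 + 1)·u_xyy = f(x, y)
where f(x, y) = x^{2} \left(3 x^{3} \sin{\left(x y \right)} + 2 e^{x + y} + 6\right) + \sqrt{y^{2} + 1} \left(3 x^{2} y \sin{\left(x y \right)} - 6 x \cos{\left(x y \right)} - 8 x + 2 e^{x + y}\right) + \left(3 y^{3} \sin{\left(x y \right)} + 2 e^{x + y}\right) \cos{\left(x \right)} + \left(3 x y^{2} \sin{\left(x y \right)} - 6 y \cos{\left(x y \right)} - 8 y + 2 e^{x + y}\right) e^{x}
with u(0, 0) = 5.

Answer: u(x, y) = - 2 x^{2} y^{2} + y^{3} + 2 e^{x + y} + 3 \cos{\left(x y \right)}

Derivation:
Substitute the ansatz u = A y^{3} + B x^{2} y^{2} + C e^{x + y} + D \cos{\left(x y \right)} into the left-hand side.
Derivatives of the ansatz:
  u_xxx = C e^{x} e^{y} + D y^{3} \sin{\left(x y \right)}
  u_xxy = 4 B y + C e^{x} e^{y} + D x y^{2} \sin{\left(x y \right)} - 2 D y \cos{\left(x y \right)}
  u_yyy = 6 A + C e^{x} e^{y} + D x^{3} \sin{\left(x y \right)}
  u_xyy = 4 B x + C e^{x} e^{y} + D x^{2} y \sin{\left(x y \right)} - 2 D x \cos{\left(x y \right)}
Term by term:
  cos(x)·u_xxx = C e^{x} e^{y} \cos{\left(x \right)} + D y^{3} \sin{\left(x y \right)} \cos{\left(x \right)}
  exp(x)·u_xxy = 4 B y e^{x} + C e^{2 x} e^{y} + D x y^{2} e^{x} \sin{\left(x y \right)} - 2 D y e^{x} \cos{\left(x y \right)}
  x**2·u_yyy = 6 A x^{2} + C x^{2} e^{x} e^{y} + D x^{5} \sin{\left(x y \right)}
  sqrt(y**2 + 1)·u_xyy = 4 B x \sqrt{y^{2} + 1} + C \sqrt{y^{2} + 1} e^{x} e^{y} + D x^{2} y \sqrt{y^{2} + 1} \sin{\left(x y \right)} - 2 D x \sqrt{y^{2} + 1} \cos{\left(x y \right)}
So the left-hand side equals
  6 A x^{2} + 4 B x \sqrt{y^{2} + 1} + 4 B y e^{x} + C x^{2} e^{x} e^{y} + C \sqrt{y^{2} + 1} e^{x} e^{y} + C e^{2 x} e^{y} + C e^{x} e^{y} \cos{\left(x \right)} + D x^{5} \sin{\left(x y \right)} + D x^{2} y \sqrt{y^{2} + 1} \sin{\left(x y \right)} + D x y^{2} e^{x} \sin{\left(x y \right)} - 2 D x \sqrt{y^{2} + 1} \cos{\left(x y \right)} + D y^{3} \sin{\left(x y \right)} \cos{\left(x \right)} - 2 D y e^{x} \cos{\left(x y \right)}
This must equal f(x, y) identically; expanded, f = 3 x^{5} \sin{\left(x y \right)} + 3 x^{2} y \sqrt{y^{2} + 1} \sin{\left(x y \right)} + 2 x^{2} e^{x} e^{y} + 6 x^{2} + 3 x y^{2} e^{x} \sin{\left(x y \right)} - 6 x \sqrt{y^{2} + 1} \cos{\left(x y \right)} - 8 x \sqrt{y^{2} + 1} + 3 y^{3} \sin{\left(x y \right)} \cos{\left(x \right)} - 6 y e^{x} \cos{\left(x y \right)} - 8 y e^{x} + 2 \sqrt{y^{2} + 1} e^{x} e^{y} + 2 e^{2 x} e^{y} + 2 e^{x} e^{y} \cos{\left(x \right)}.
Matching coefficients of the independent functions:
  [x^{2}]:  6 A = 6
  [x \sqrt{y^{2} + 1}, y e^{x}]:  4 B = -8
  [x^{5} \sin{\left(x y \right)}, y^{3} \sin{\left(x y \right)} \cos{\left(x \right)}, x y^{2} e^{x} \sin{\left(x y \right)}, x^{2} y \sqrt{y^{2} + 1} \sin{\left(x y \right)}]:  D = 3
  [e^{2 x} e^{y}, x^{2} e^{x} e^{y}, \sqrt{y^{2} + 1} e^{x} e^{y}, e^{x} e^{y} \cos{\left(x \right)}]:  C = 2
  [x \sqrt{y^{2} + 1} \cos{\left(x y \right)}, y e^{x} \cos{\left(x y \right)}]:  - 2 D = -6
Solving: A = 1, B = -2, C = 2, D = 3.
Check against the point condition:
  u(0, 0) = 5  ⟹  C + D = 5  ✓
Hence u(x, y) = - 2 x^{2} y^{2} + y^{3} + 2 e^{x + y} + 3 \cos{\left(x y \right)}.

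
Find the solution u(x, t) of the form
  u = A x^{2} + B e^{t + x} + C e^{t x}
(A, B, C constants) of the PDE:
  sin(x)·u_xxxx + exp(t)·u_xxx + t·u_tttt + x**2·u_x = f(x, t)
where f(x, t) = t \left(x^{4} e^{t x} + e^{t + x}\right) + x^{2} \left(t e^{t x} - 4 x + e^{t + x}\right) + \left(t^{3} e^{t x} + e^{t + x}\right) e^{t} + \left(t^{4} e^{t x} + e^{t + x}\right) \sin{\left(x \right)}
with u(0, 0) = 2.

Substitute the ansatz u = A x^{2} + B e^{t + x} + C e^{t x} into the left-hand side.
Derivatives of the ansatz:
  u_xxxx = B e^{t} e^{x} + C t^{4} e^{t x}
  u_xxx = B e^{t} e^{x} + C t^{3} e^{t x}
  u_tttt = B e^{t} e^{x} + C x^{4} e^{t x}
  u_x = 2 A x + B e^{t} e^{x} + C t e^{t x}
Term by term:
  sin(x)·u_xxxx = B e^{t} e^{x} \sin{\left(x \right)} + C t^{4} e^{t x} \sin{\left(x \right)}
  exp(t)·u_xxx = B e^{2 t} e^{x} + C t^{3} e^{t} e^{t x}
  t·u_tttt = B t e^{t} e^{x} + C t x^{4} e^{t x}
  x**2·u_x = 2 A x^{3} + B x^{2} e^{t} e^{x} + C t x^{2} e^{t x}
So the left-hand side equals
  2 A x^{3} + B t e^{t} e^{x} + B x^{2} e^{t} e^{x} + B e^{2 t} e^{x} + B e^{t} e^{x} \sin{\left(x \right)} + C t^{4} e^{t x} \sin{\left(x \right)} + C t^{3} e^{t} e^{t x} + C t x^{4} e^{t x} + C t x^{2} e^{t x}
This must equal f(x, t) identically; expanded, f = t^{4} e^{t x} \sin{\left(x \right)} + t^{3} e^{t} e^{t x} + t x^{4} e^{t x} + t x^{2} e^{t x} + t e^{t} e^{x} - 4 x^{3} + x^{2} e^{t} e^{x} + e^{2 t} e^{x} + e^{t} e^{x} \sin{\left(x \right)}.
Matching coefficients of the independent functions:
  [x^{3}]:  2 A = -4
  [e^{2 t} e^{x}, t e^{t} e^{x}, x^{2} e^{t} e^{x}, e^{t} e^{x} \sin{\left(x \right)}]:  B = 1
  [t x^{2} e^{t x}, t x^{4} e^{t x}, t^{3} e^{t} e^{t x}, t^{4} e^{t x} \sin{\left(x \right)}]:  C = 1
Solving: A = -2, B = 1, C = 1.
Check against the point condition:
  u(0, 0) = 2  ⟹  B + C = 2  ✓
Hence u(x, t) = - 2 x^{2} + e^{t x} + e^{t + x}.

Answer: u(x, t) = - 2 x^{2} + e^{t x} + e^{t + x}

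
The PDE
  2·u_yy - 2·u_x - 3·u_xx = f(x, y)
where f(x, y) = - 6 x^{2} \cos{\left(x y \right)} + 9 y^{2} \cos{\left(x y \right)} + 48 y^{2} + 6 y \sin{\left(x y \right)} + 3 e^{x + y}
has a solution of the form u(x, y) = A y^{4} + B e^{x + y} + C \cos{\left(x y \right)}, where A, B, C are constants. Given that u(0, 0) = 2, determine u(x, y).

Answer: u(x, y) = 2 y^{4} - e^{x + y} + 3 \cos{\left(x y \right)}

Derivation:
Substitute the ansatz u = A y^{4} + B e^{x + y} + C \cos{\left(x y \right)} into the left-hand side.
Derivatives of the ansatz:
  u_yy = 12 A y^{2} + B e^{x} e^{y} - C x^{2} \cos{\left(x y \right)}
  u_x = B e^{x} e^{y} - C y \sin{\left(x y \right)}
  u_xx = B e^{x} e^{y} - C y^{2} \cos{\left(x y \right)}
Term by term:
  2·u_yy = 24 A y^{2} + 2 B e^{x} e^{y} - 2 C x^{2} \cos{\left(x y \right)}
  -2·u_x = - 2 B e^{x} e^{y} + 2 C y \sin{\left(x y \right)}
  -3·u_xx = - 3 B e^{x} e^{y} + 3 C y^{2} \cos{\left(x y \right)}
So the left-hand side equals
  24 A y^{2} - 3 B e^{x} e^{y} - 2 C x^{2} \cos{\left(x y \right)} + 3 C y^{2} \cos{\left(x y \right)} + 2 C y \sin{\left(x y \right)}
This must equal f(x, y) identically; expanded, f = - 6 x^{2} \cos{\left(x y \right)} + 9 y^{2} \cos{\left(x y \right)} + 48 y^{2} + 6 y \sin{\left(x y \right)} + 3 e^{x} e^{y}.
Matching coefficients of the independent functions:
  [y^{2}]:  24 A = 48
  [x^{2} \cos{\left(x y \right)}]:  - 2 C = -6
  [y \sin{\left(x y \right)}]:  2 C = 6
  [y^{2} \cos{\left(x y \right)}]:  3 C = 9
  [e^{x} e^{y}]:  - 3 B = 3
Solving: A = 2, B = -1, C = 3.
Check against the point condition:
  u(0, 0) = 2  ⟹  B + C = 2  ✓
Hence u(x, y) = 2 y^{4} - e^{x + y} + 3 \cos{\left(x y \right)}.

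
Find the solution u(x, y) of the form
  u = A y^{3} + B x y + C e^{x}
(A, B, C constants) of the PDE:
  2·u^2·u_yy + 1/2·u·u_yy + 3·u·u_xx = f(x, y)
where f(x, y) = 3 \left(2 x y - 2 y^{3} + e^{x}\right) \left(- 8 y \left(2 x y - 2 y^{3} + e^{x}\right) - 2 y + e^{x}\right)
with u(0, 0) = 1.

Substitute the ansatz u = A y^{3} + B x y + C e^{x} into the left-hand side.
Derivatives of the ansatz:
  u_yy = 6 A y
  u_xx = C e^{x}
Term by term:
  2·u^2·u_yy = 12 A^{3} y^{7} + 24 A^{2} B x y^{5} + 24 A^{2} C y^{4} e^{x} + 12 A B^{2} x^{2} y^{3} + 24 A B C x y^{2} e^{x} + 12 A C^{2} y e^{2 x}
  1/2·u·u_yy = 3 A^{2} y^{4} + 3 A B x y^{2} + 3 A C y e^{x}
  3·u·u_xx = 3 A C y^{3} e^{x} + 3 B C x y e^{x} + 3 C^{2} e^{2 x}
So the left-hand side equals
  12 A^{3} y^{7} + 24 A^{2} B x y^{5} + 24 A^{2} C y^{4} e^{x} + 3 A^{2} y^{4} + 12 A B^{2} x^{2} y^{3} + 24 A B C x y^{2} e^{x} + 3 A B x y^{2} + 12 A C^{2} y e^{2 x} + 3 A C y^{3} e^{x} + 3 A C y e^{x} + 3 B C x y e^{x} + 3 C^{2} e^{2 x}
This must equal f(x, y) identically; expanded, f = - 96 x^{2} y^{3} + 192 x y^{5} - 96 x y^{2} e^{x} - 12 x y^{2} + 6 x y e^{x} - 96 y^{7} + 96 y^{4} e^{x} + 12 y^{4} - 6 y^{3} e^{x} - 24 y e^{2 x} - 6 y e^{x} + 3 e^{2 x}.
Matching coefficients of the independent functions:
  [y^{4}]:  3 A^{2} = 12
  [y^{7}]:  12 A^{3} = -96
  [x y^{2}]:  3 A B = -12
  [x y^{5}]:  24 A^{2} B = 192
  [x^{2} y^{3}]:  12 A B^{2} = -96
  [y e^{x}, y^{3} e^{x}]:  3 A C = -6
  [y e^{2 x}]:  12 A C^{2} = -24
  [y^{4} e^{x}]:  24 A^{2} C = 96
  [x y e^{x}]:  3 B C = 6
  [x y^{2} e^{x}]:  24 A B C = -96
  [e^{2 x}]:  3 C^{2} = 3
Solving: A = -2, B = 2, C = 1.
Check against the point condition:
  u(0, 0) = 1  ⟹  C = 1  ✓
Hence u(x, y) = 2 x y - 2 y^{3} + e^{x}.

Answer: u(x, y) = 2 x y - 2 y^{3} + e^{x}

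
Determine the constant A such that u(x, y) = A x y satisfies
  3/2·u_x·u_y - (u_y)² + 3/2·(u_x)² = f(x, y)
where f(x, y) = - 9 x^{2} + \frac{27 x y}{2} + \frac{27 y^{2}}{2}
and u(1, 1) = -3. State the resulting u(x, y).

Substitute the ansatz u = A x y into the left-hand side.
Derivatives of the ansatz:
  u_x = A y
  u_y = A x
Term by term:
  3/2·u_x·u_y = \frac{3 A^{2} x y}{2}
  -(u_y)² = - A^{2} x^{2}
  3/2·(u_x)² = \frac{3 A^{2} y^{2}}{2}
So the left-hand side equals
  - A^{2} x^{2} + \frac{3 A^{2} x y}{2} + \frac{3 A^{2} y^{2}}{2}
This must equal f(x, y) = - 9 x^{2} + \frac{27 x y}{2} + \frac{27 y^{2}}{2} identically.
Matching coefficients of the independent functions:
  [x^{2}]:  - A^{2} = -9
  [y^{2}, x y]:  \frac{3 A^{2}}{2} = \frac{27}{2}
These equations allow (A) = (-3) or (3).
Impose the point condition(s):
  u(1, 1) = -3  ⟹  A = -3
Only A = -3 satisfies everything.
Hence u(x, y) = - 3 x y.

Answer: u(x, y) = - 3 x y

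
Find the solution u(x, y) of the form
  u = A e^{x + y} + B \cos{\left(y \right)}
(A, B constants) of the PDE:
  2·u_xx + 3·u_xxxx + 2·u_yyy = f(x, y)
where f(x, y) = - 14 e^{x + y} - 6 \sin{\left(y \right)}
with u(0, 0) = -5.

Substitute the ansatz u = A e^{x + y} + B \cos{\left(y \right)} into the left-hand side.
Derivatives of the ansatz:
  u_xx = A e^{x} e^{y}
  u_xxxx = A e^{x} e^{y}
  u_yyy = A e^{x} e^{y} + B \sin{\left(y \right)}
Term by term:
  2·u_xx = 2 A e^{x} e^{y}
  3·u_xxxx = 3 A e^{x} e^{y}
  2·u_yyy = 2 A e^{x} e^{y} + 2 B \sin{\left(y \right)}
So the left-hand side equals
  7 A e^{x} e^{y} + 2 B \sin{\left(y \right)}
This must equal f(x, y) identically; expanded, f = - 14 e^{x} e^{y} - 6 \sin{\left(y \right)}.
Matching coefficients of the independent functions:
  [e^{x} e^{y}]:  7 A = -14
  [\sin{\left(y \right)}]:  2 B = -6
Solving: A = -2, B = -3.
Check against the point condition:
  u(0, 0) = -5  ⟹  A + B = -5  ✓
Hence u(x, y) = - 2 e^{x + y} - 3 \cos{\left(y \right)}.

Answer: u(x, y) = - 2 e^{x + y} - 3 \cos{\left(y \right)}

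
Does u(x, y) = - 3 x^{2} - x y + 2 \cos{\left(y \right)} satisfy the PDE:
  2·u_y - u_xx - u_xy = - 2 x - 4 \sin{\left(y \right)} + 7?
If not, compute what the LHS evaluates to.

Answer: Yes

Derivation:
Evaluate each term of the left-hand side for u = - 3 x^{2} - x y + 2 \cos{\left(y \right)}.
Derivatives:
  u_y = - x - 2 \sin{\left(y \right)}
  u_xx = -6
  u_xy = -1
Terms:
  2·u_y = - 2 x - 4 \sin{\left(y \right)}
  -u_xx = 6
  -u_xy = 1
Sum: LHS = - 2 x - 4 \sin{\left(y \right)} + 7
This is exactly the given right-hand side, so u is a solution.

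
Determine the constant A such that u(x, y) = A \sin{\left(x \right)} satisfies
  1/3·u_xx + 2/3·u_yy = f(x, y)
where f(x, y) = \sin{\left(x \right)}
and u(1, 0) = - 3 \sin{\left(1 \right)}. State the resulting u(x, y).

Substitute the ansatz u = A \sin{\left(x \right)} into the left-hand side.
Derivatives of the ansatz:
  u_xx = - A \sin{\left(x \right)}
  u_yy = 0
Term by term:
  1/3·u_xx = - \frac{A \sin{\left(x \right)}}{3}
  2/3·u_yy = 0
So the left-hand side equals
  - \frac{A \sin{\left(x \right)}}{3}
This must equal f(x, y) = \sin{\left(x \right)} identically.
Matching coefficients of the independent functions:
  [\sin{\left(x \right)}]:  - \frac{A}{3} = 1
Solving: A = -3.
Check against the point condition:
  u(1, 0) = - 3 \sin{\left(1 \right)}  ⟹  A \sin{\left(1 \right)} = - 3 \sin{\left(1 \right)}  ✓
Hence u(x, y) = - 3 \sin{\left(x \right)}.

Answer: u(x, y) = - 3 \sin{\left(x \right)}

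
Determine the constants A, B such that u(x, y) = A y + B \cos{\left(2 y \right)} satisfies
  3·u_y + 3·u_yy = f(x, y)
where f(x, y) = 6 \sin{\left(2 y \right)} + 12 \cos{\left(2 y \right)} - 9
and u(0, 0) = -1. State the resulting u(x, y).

Substitute the ansatz u = A y + B \cos{\left(2 y \right)} into the left-hand side.
Derivatives of the ansatz:
  u_y = A - 2 B \sin{\left(2 y \right)}
  u_yy = - 4 B \cos{\left(2 y \right)}
Term by term:
  3·u_y = 3 A - 6 B \sin{\left(2 y \right)}
  3·u_yy = - 12 B \cos{\left(2 y \right)}
So the left-hand side equals
  3 A - 6 B \sin{\left(2 y \right)} - 12 B \cos{\left(2 y \right)}
This must equal f(x, y) = 6 \sin{\left(2 y \right)} + 12 \cos{\left(2 y \right)} - 9 identically.
Matching coefficients of the independent functions:
  [constant term]:  3 A = -9
  [\sin{\left(2 y \right)}]:  - 6 B = 6
  [\cos{\left(2 y \right)}]:  - 12 B = 12
Solving: A = -3, B = -1.
Check against the point condition:
  u(0, 0) = -1  ⟹  B = -1  ✓
Hence u(x, y) = - 3 y - \cos{\left(2 y \right)}.

Answer: u(x, y) = - 3 y - \cos{\left(2 y \right)}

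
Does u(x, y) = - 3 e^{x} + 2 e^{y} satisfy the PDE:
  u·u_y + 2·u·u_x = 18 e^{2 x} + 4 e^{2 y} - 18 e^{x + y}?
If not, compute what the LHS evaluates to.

Answer: Yes

Derivation:
Evaluate each term of the left-hand side for u = - 3 e^{x} + 2 e^{y}.
Derivatives:
  u_y = 2 e^{y}
  u_x = - 3 e^{x}
Terms:
  u·u_y = \left(- 6 e^{x} + 4 e^{y}\right) e^{y}
  2·u·u_x = \left(18 e^{x} - 12 e^{y}\right) e^{x}
Sum: LHS = 18 e^{2 x} + 4 e^{2 y} - 18 e^{x + y}
This is exactly the given right-hand side, so u is a solution.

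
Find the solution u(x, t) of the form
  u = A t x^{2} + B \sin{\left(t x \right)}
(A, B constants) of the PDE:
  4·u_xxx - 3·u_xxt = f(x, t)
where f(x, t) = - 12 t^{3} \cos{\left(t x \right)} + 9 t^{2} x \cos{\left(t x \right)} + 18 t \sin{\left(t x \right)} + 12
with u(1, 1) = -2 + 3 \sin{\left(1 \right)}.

Answer: u(x, t) = - 2 t x^{2} + 3 \sin{\left(t x \right)}

Derivation:
Substitute the ansatz u = A t x^{2} + B \sin{\left(t x \right)} into the left-hand side.
Derivatives of the ansatz:
  u_xxx = - B t^{3} \cos{\left(t x \right)}
  u_xxt = 2 A - B t^{2} x \cos{\left(t x \right)} - 2 B t \sin{\left(t x \right)}
Term by term:
  4·u_xxx = - 4 B t^{3} \cos{\left(t x \right)}
  -3·u_xxt = - 6 A + 3 B t^{2} x \cos{\left(t x \right)} + 6 B t \sin{\left(t x \right)}
So the left-hand side equals
  - 6 A - 4 B t^{3} \cos{\left(t x \right)} + 3 B t^{2} x \cos{\left(t x \right)} + 6 B t \sin{\left(t x \right)}
This must equal f(x, t) = - 12 t^{3} \cos{\left(t x \right)} + 9 t^{2} x \cos{\left(t x \right)} + 18 t \sin{\left(t x \right)} + 12 identically.
Matching coefficients of the independent functions:
  [constant term]:  - 6 A = 12
  [t \sin{\left(t x \right)}]:  6 B = 18
  [t^{3} \cos{\left(t x \right)}]:  - 4 B = -12
  [t^{2} x \cos{\left(t x \right)}]:  3 B = 9
Solving: A = -2, B = 3.
Check against the point condition:
  u(1, 1) = -2 + 3 \sin{\left(1 \right)}  ⟹  A + B \sin{\left(1 \right)} = -2 + 3 \sin{\left(1 \right)}  ✓
Hence u(x, t) = - 2 t x^{2} + 3 \sin{\left(t x \right)}.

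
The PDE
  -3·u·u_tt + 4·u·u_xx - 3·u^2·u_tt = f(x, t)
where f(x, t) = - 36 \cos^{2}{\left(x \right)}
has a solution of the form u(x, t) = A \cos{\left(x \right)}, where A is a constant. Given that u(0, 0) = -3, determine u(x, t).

Substitute the ansatz u = A \cos{\left(x \right)} into the left-hand side.
Derivatives of the ansatz:
  u_tt = 0
  u_xx = - A \cos{\left(x \right)}
Term by term:
  -3·u·u_tt = 0
  4·u·u_xx = - 4 A^{2} \cos^{2}{\left(x \right)}
  -3·u^2·u_tt = 0
So the left-hand side equals
  - 4 A^{2} \cos^{2}{\left(x \right)}
This must equal f(x, t) = - 36 \cos^{2}{\left(x \right)} identically.
Matching coefficients of the independent functions:
  [\cos^{2}{\left(x \right)}]:  - 4 A^{2} = -36
These equations allow (A) = (-3) or (3).
Impose the point condition(s):
  u(0, 0) = -3  ⟹  A = -3
Only A = -3 satisfies everything.
Hence u(x, t) = - 3 \cos{\left(x \right)}.

Answer: u(x, t) = - 3 \cos{\left(x \right)}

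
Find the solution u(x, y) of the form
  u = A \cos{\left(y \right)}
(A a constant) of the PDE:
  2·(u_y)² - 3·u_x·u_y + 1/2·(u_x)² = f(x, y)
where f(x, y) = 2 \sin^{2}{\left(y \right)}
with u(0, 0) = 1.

Answer: u(x, y) = \cos{\left(y \right)}

Derivation:
Substitute the ansatz u = A \cos{\left(y \right)} into the left-hand side.
Derivatives of the ansatz:
  u_y = - A \sin{\left(y \right)}
  u_x = 0
Term by term:
  2·(u_y)² = 2 A^{2} \sin^{2}{\left(y \right)}
  -3·u_x·u_y = 0
  1/2·(u_x)² = 0
So the left-hand side equals
  2 A^{2} \sin^{2}{\left(y \right)}
This must equal f(x, y) = 2 \sin^{2}{\left(y \right)} identically.
Matching coefficients of the independent functions:
  [\sin^{2}{\left(y \right)}]:  2 A^{2} = 2
These equations allow (A) = (-1) or (1).
Impose the point condition(s):
  u(0, 0) = 1  ⟹  A = 1
Only A = 1 satisfies everything.
Hence u(x, y) = \cos{\left(y \right)}.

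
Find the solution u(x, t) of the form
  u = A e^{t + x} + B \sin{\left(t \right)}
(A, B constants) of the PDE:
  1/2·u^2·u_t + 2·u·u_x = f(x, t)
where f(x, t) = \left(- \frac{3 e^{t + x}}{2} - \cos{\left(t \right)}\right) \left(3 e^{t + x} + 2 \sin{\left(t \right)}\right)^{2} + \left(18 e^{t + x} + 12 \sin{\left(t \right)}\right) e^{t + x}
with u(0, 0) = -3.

Answer: u(x, t) = - 3 e^{t + x} - 2 \sin{\left(t \right)}

Derivation:
Substitute the ansatz u = A e^{t + x} + B \sin{\left(t \right)} into the left-hand side.
Derivatives of the ansatz:
  u_t = A e^{t} e^{x} + B \cos{\left(t \right)}
  u_x = A e^{t} e^{x}
Term by term:
  1/2·u^2·u_t = \frac{A^{3} e^{3 t} e^{3 x}}{2} + A^{2} B e^{2 t} e^{2 x} \sin{\left(t \right)} + \frac{A^{2} B e^{2 t} e^{2 x} \cos{\left(t \right)}}{2} + \frac{A B^{2} e^{t} e^{x} \sin^{2}{\left(t \right)}}{2} + A B^{2} e^{t} e^{x} \sin{\left(t \right)} \cos{\left(t \right)} + \frac{B^{3} \sin^{2}{\left(t \right)} \cos{\left(t \right)}}{2}
  2·u·u_x = 2 A^{2} e^{2 t} e^{2 x} + 2 A B e^{t} e^{x} \sin{\left(t \right)}
So the left-hand side equals
  \frac{A^{3} e^{3 t} e^{3 x}}{2} + A^{2} B e^{2 t} e^{2 x} \sin{\left(t \right)} + \frac{A^{2} B e^{2 t} e^{2 x} \cos{\left(t \right)}}{2} + 2 A^{2} e^{2 t} e^{2 x} + \frac{A B^{2} e^{t} e^{x} \sin^{2}{\left(t \right)}}{2} + A B^{2} e^{t} e^{x} \sin{\left(t \right)} \cos{\left(t \right)} + 2 A B e^{t} e^{x} \sin{\left(t \right)} + \frac{B^{3} \sin^{2}{\left(t \right)} \cos{\left(t \right)}}{2}
This must equal f(x, t) identically; expanded, f = - \frac{27 e^{3 t} e^{3 x}}{2} - 18 e^{2 t} e^{2 x} \sin{\left(t \right)} - 9 e^{2 t} e^{2 x} \cos{\left(t \right)} + 18 e^{2 t} e^{2 x} - 6 e^{t} e^{x} \sin^{2}{\left(t \right)} - 12 e^{t} e^{x} \sin{\left(t \right)} \cos{\left(t \right)} + 12 e^{t} e^{x} \sin{\left(t \right)} - 4 \sin^{2}{\left(t \right)} \cos{\left(t \right)}.
Matching coefficients of the independent functions:
  [e^{2 t} e^{2 x}]:  2 A^{2} = 18
  [e^{3 t} e^{3 x}]:  \frac{A^{3}}{2} = - \frac{27}{2}
  [\sin^{2}{\left(t \right)} \cos{\left(t \right)}]:  \frac{B^{3}}{2} = -4
  [e^{t} e^{x} \sin{\left(t \right)}]:  2 A B = 12
  [e^{t} e^{x} \sin^{2}{\left(t \right)}]:  \frac{A B^{2}}{2} = -6
  [e^{2 t} e^{2 x} \sin{\left(t \right)}]:  A^{2} B = -18
  [e^{2 t} e^{2 x} \cos{\left(t \right)}]:  \frac{A^{2} B}{2} = -9
  [e^{t} e^{x} \sin{\left(t \right)} \cos{\left(t \right)}]:  A B^{2} = -12
Solving: A = -3, B = -2.
Check against the point condition:
  u(0, 0) = -3  ⟹  A = -3  ✓
Hence u(x, t) = - 3 e^{t + x} - 2 \sin{\left(t \right)}.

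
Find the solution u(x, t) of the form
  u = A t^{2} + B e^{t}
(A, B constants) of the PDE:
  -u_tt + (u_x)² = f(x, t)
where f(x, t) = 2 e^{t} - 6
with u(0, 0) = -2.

Substitute the ansatz u = A t^{2} + B e^{t} into the left-hand side.
Derivatives of the ansatz:
  u_tt = 2 A + B e^{t}
  u_x = 0
Term by term:
  -u_tt = - 2 A - B e^{t}
  (u_x)² = 0
So the left-hand side equals
  - 2 A - B e^{t}
This must equal f(x, t) = 2 e^{t} - 6 identically.
Matching coefficients of the independent functions:
  [constant term]:  - 2 A = -6
  [e^{t}]:  - B = 2
Solving: A = 3, B = -2.
Check against the point condition:
  u(0, 0) = -2  ⟹  B = -2  ✓
Hence u(x, t) = 3 t^{2} - 2 e^{t}.

Answer: u(x, t) = 3 t^{2} - 2 e^{t}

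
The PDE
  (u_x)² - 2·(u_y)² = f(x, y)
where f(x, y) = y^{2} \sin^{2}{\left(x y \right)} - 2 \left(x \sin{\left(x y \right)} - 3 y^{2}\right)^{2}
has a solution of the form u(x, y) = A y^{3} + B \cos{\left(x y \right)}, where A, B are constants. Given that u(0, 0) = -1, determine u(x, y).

Substitute the ansatz u = A y^{3} + B \cos{\left(x y \right)} into the left-hand side.
Derivatives of the ansatz:
  u_x = - B y \sin{\left(x y \right)}
  u_y = 3 A y^{2} - B x \sin{\left(x y \right)}
Term by term:
  (u_x)² = B^{2} y^{2} \sin^{2}{\left(x y \right)}
  -2·(u_y)² = - 18 A^{2} y^{4} + 12 A B x y^{2} \sin{\left(x y \right)} - 2 B^{2} x^{2} \sin^{2}{\left(x y \right)}
So the left-hand side equals
  - 18 A^{2} y^{4} + 12 A B x y^{2} \sin{\left(x y \right)} - 2 B^{2} x^{2} \sin^{2}{\left(x y \right)} + B^{2} y^{2} \sin^{2}{\left(x y \right)}
This must equal f(x, y) identically; expanded, f = - 2 x^{2} \sin^{2}{\left(x y \right)} + 12 x y^{2} \sin{\left(x y \right)} - 18 y^{4} + y^{2} \sin^{2}{\left(x y \right)}.
Matching coefficients of the independent functions:
  [y^{4}]:  - 18 A^{2} = -18
  [x^{2} \sin^{2}{\left(x y \right)}]:  - 2 B^{2} = -2
  [y^{2} \sin^{2}{\left(x y \right)}]:  B^{2} = 1
  [x y^{2} \sin{\left(x y \right)}]:  12 A B = 12
These equations allow (A, B) = (-1, -1) or (1, 1).
Impose the point condition(s):
  u(0, 0) = -1  ⟹  B = -1
Only A = -1, B = -1 satisfies everything.
Hence u(x, y) = - y^{3} - \cos{\left(x y \right)}.

Answer: u(x, y) = - y^{3} - \cos{\left(x y \right)}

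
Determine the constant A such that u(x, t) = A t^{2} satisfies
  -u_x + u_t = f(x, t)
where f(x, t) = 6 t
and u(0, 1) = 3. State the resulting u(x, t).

Substitute the ansatz u = A t^{2} into the left-hand side.
Derivatives of the ansatz:
  u_x = 0
  u_t = 2 A t
Term by term:
  -u_x = 0
  u_t = 2 A t
So the left-hand side equals
  2 A t
This must equal f(x, t) = 6 t identically.
Matching coefficients of the independent functions:
  [t]:  2 A = 6
Solving: A = 3.
Check against the point condition:
  u(0, 1) = 3  ⟹  A = 3  ✓
Hence u(x, t) = 3 t^{2}.

Answer: u(x, t) = 3 t^{2}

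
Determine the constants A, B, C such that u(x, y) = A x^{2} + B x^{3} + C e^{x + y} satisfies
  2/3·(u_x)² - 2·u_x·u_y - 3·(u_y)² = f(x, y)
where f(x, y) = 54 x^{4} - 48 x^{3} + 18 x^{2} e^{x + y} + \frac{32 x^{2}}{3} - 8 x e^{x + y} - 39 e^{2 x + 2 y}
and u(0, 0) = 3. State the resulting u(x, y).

Substitute the ansatz u = A x^{2} + B x^{3} + C e^{x + y} into the left-hand side.
Derivatives of the ansatz:
  u_x = 2 A x + 3 B x^{2} + C e^{x} e^{y}
  u_y = C e^{x} e^{y}
Term by term:
  2/3·(u_x)² = \frac{8 A^{2} x^{2}}{3} + 8 A B x^{3} + \frac{8 A C x e^{x} e^{y}}{3} + 6 B^{2} x^{4} + 4 B C x^{2} e^{x} e^{y} + \frac{2 C^{2} e^{2 x} e^{2 y}}{3}
  -2·u_x·u_y = - 4 A C x e^{x} e^{y} - 6 B C x^{2} e^{x} e^{y} - 2 C^{2} e^{2 x} e^{2 y}
  -3·(u_y)² = - 3 C^{2} e^{2 x} e^{2 y}
So the left-hand side equals
  \frac{8 A^{2} x^{2}}{3} + 8 A B x^{3} - \frac{4 A C x e^{x} e^{y}}{3} + 6 B^{2} x^{4} - 2 B C x^{2} e^{x} e^{y} - \frac{13 C^{2} e^{2 x} e^{2 y}}{3}
This must equal f(x, y) identically; expanded, f = 54 x^{4} - 48 x^{3} + 18 x^{2} e^{x} e^{y} + \frac{32 x^{2}}{3} - 8 x e^{x} e^{y} - 39 e^{2 x} e^{2 y}.
Matching coefficients of the independent functions:
  [x^{2}]:  \frac{8 A^{2}}{3} = \frac{32}{3}
  [x^{3}]:  8 A B = -48
  [x^{4}]:  6 B^{2} = 54
  [e^{2 x} e^{2 y}]:  - \frac{13 C^{2}}{3} = -39
  [x e^{x} e^{y}]:  - \frac{4 A C}{3} = -8
  [x^{2} e^{x} e^{y}]:  - 2 B C = 18
These equations allow (A, B, C) = (-2, 3, -3) or (2, -3, 3).
Impose the point condition(s):
  u(0, 0) = 3  ⟹  C = 3
Only A = 2, B = -3, C = 3 satisfies everything.
Hence u(x, y) = - 3 x^{3} + 2 x^{2} + 3 e^{x + y}.

Answer: u(x, y) = - 3 x^{3} + 2 x^{2} + 3 e^{x + y}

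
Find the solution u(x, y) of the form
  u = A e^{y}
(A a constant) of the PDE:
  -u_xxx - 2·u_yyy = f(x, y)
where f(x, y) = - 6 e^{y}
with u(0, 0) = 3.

Answer: u(x, y) = 3 e^{y}

Derivation:
Substitute the ansatz u = A e^{y} into the left-hand side.
Derivatives of the ansatz:
  u_xxx = 0
  u_yyy = A e^{y}
Term by term:
  -u_xxx = 0
  -2·u_yyy = - 2 A e^{y}
So the left-hand side equals
  - 2 A e^{y}
This must equal f(x, y) = - 6 e^{y} identically.
Matching coefficients of the independent functions:
  [e^{y}]:  - 2 A = -6
Solving: A = 3.
Check against the point condition:
  u(0, 0) = 3  ⟹  A = 3  ✓
Hence u(x, y) = 3 e^{y}.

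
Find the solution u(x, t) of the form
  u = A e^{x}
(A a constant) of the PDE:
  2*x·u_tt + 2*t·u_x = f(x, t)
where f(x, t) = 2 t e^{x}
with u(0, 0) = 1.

Substitute the ansatz u = A e^{x} into the left-hand side.
Derivatives of the ansatz:
  u_tt = 0
  u_x = A e^{x}
Term by term:
  2*x·u_tt = 0
  2*t·u_x = 2 A t e^{x}
So the left-hand side equals
  2 A t e^{x}
This must equal f(x, t) = 2 t e^{x} identically.
Matching coefficients of the independent functions:
  [t e^{x}]:  2 A = 2
Solving: A = 1.
Check against the point condition:
  u(0, 0) = 1  ⟹  A = 1  ✓
Hence u(x, t) = e^{x}.

Answer: u(x, t) = e^{x}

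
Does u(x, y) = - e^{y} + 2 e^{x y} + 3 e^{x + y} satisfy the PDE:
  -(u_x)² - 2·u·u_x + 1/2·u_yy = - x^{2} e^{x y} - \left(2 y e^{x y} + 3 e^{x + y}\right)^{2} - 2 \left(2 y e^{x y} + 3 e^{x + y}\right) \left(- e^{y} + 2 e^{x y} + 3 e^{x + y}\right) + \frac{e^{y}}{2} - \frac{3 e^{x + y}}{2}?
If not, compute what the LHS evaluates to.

Evaluate each term of the left-hand side for u = - e^{y} + 2 e^{x y} + 3 e^{x + y}.
Derivatives:
  u_x = 2 y e^{x y} + 3 e^{x} e^{y}
  u_yy = 2 x^{2} e^{x y} + 3 e^{x} e^{y} - e^{y}
Terms:
  -(u_x)² = - \left(2 y e^{x y} + 3 e^{x + y}\right)^{2}
  -2·u·u_x = - 2 \left(2 y e^{x y} + 3 e^{x + y}\right) \left(- e^{y} + 2 e^{x y} + 3 e^{x + y}\right)
  1/2·u_yy = x^{2} e^{x y} - \frac{e^{y}}{2} + \frac{3 e^{x + y}}{2}
Sum: LHS = x^{2} e^{x y} - \left(2 y e^{x y} + 3 e^{x + y}\right)^{2} - 2 \left(2 y e^{x y} + 3 e^{x + y}\right) \left(- e^{y} + 2 e^{x y} + 3 e^{x + y}\right) - \frac{e^{y}}{2} + \frac{3 e^{x + y}}{2}
Given right-hand side: - x^{2} e^{x y} - \left(2 y e^{x y} + 3 e^{x + y}\right)^{2} - 2 \left(2 y e^{x y} + 3 e^{x + y}\right) \left(- e^{y} + 2 e^{x y} + 3 e^{x + y}\right) + \frac{e^{y}}{2} - \frac{3 e^{x + y}}{2}. Difference LHS − RHS = 2 x^{2} e^{x y} - e^{y} + 3 e^{x + y} ≠ 0, so u is not a solution.

Answer: No, the LHS evaluates to x^{2} e^{x y} - \left(2 y e^{x y} + 3 e^{x + y}\right)^{2} - 2 \left(2 y e^{x y} + 3 e^{x + y}\right) \left(- e^{y} + 2 e^{x y} + 3 e^{x + y}\right) - \frac{e^{y}}{2} + \frac{3 e^{x + y}}{2}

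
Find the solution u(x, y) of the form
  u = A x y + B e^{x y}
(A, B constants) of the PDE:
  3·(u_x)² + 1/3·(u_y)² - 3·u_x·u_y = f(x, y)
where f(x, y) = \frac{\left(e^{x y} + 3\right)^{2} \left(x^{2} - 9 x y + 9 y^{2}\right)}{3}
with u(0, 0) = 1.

Substitute the ansatz u = A x y + B e^{x y} into the left-hand side.
Derivatives of the ansatz:
  u_x = A y + B y e^{x y}
  u_y = A x + B x e^{x y}
Term by term:
  3·(u_x)² = 3 A^{2} y^{2} + 6 A B y^{2} e^{x y} + 3 B^{2} y^{2} e^{2 x y}
  1/3·(u_y)² = \frac{A^{2} x^{2}}{3} + \frac{2 A B x^{2} e^{x y}}{3} + \frac{B^{2} x^{2} e^{2 x y}}{3}
  -3·u_x·u_y = - 3 A^{2} x y - 6 A B x y e^{x y} - 3 B^{2} x y e^{2 x y}
So the left-hand side equals
  \frac{A^{2} x^{2}}{3} - 3 A^{2} x y + 3 A^{2} y^{2} + \frac{2 A B x^{2} e^{x y}}{3} - 6 A B x y e^{x y} + 6 A B y^{2} e^{x y} + \frac{B^{2} x^{2} e^{2 x y}}{3} - 3 B^{2} x y e^{2 x y} + 3 B^{2} y^{2} e^{2 x y}
This must equal f(x, y) identically; expanded, f = \frac{x^{2} e^{2 x y}}{3} + 2 x^{2} e^{x y} + 3 x^{2} - 3 x y e^{2 x y} - 18 x y e^{x y} - 27 x y + 3 y^{2} e^{2 x y} + 18 y^{2} e^{x y} + 27 y^{2}.
Matching coefficients of the independent functions:
  [x^{2}]:  \frac{A^{2}}{3} = 3
  [y^{2}]:  3 A^{2} = 27
  [x y]:  - 3 A^{2} = -27
  [x^{2} e^{x y}]:  \frac{2 A B}{3} = 2
  [x^{2} e^{2 x y}]:  \frac{B^{2}}{3} = \frac{1}{3}
  [y^{2} e^{x y}]:  6 A B = 18
  [y^{2} e^{2 x y}]:  3 B^{2} = 3
  [x y e^{x y}]:  - 6 A B = -18
  [x y e^{2 x y}]:  - 3 B^{2} = -3
These equations allow (A, B) = (-3, -1) or (3, 1).
Impose the point condition(s):
  u(0, 0) = 1  ⟹  B = 1
Only A = 3, B = 1 satisfies everything.
Hence u(x, y) = 3 x y + e^{x y}.

Answer: u(x, y) = 3 x y + e^{x y}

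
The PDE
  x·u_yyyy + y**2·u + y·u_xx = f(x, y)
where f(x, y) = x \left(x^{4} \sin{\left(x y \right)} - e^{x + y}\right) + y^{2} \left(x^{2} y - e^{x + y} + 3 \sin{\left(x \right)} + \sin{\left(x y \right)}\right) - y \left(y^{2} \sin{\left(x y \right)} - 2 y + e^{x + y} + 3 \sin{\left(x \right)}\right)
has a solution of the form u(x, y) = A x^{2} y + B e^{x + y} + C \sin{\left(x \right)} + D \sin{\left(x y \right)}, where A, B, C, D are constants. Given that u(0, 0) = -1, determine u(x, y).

Substitute the ansatz u = A x^{2} y + B e^{x + y} + C \sin{\left(x \right)} + D \sin{\left(x y \right)} into the left-hand side.
Derivatives of the ansatz:
  u_yyyy = B e^{x} e^{y} + D x^{4} \sin{\left(x y \right)}
  u_xx = 2 A y + B e^{x} e^{y} - C \sin{\left(x \right)} - D y^{2} \sin{\left(x y \right)}
Term by term:
  x·u_yyyy = B x e^{x} e^{y} + D x^{5} \sin{\left(x y \right)}
  y**2·u = A x^{2} y^{3} + B y^{2} e^{x} e^{y} + C y^{2} \sin{\left(x \right)} + D y^{2} \sin{\left(x y \right)}
  y·u_xx = 2 A y^{2} + B y e^{x} e^{y} - C y \sin{\left(x \right)} - D y^{3} \sin{\left(x y \right)}
So the left-hand side equals
  A x^{2} y^{3} + 2 A y^{2} + B x e^{x} e^{y} + B y^{2} e^{x} e^{y} + B y e^{x} e^{y} + C y^{2} \sin{\left(x \right)} - C y \sin{\left(x \right)} + D x^{5} \sin{\left(x y \right)} - D y^{3} \sin{\left(x y \right)} + D y^{2} \sin{\left(x y \right)}
This must equal f(x, y) identically; expanded, f = x^{5} \sin{\left(x y \right)} + x^{2} y^{3} - x e^{x} e^{y} - y^{3} \sin{\left(x y \right)} - y^{2} e^{x} e^{y} + 3 y^{2} \sin{\left(x \right)} + y^{2} \sin{\left(x y \right)} + 2 y^{2} - y e^{x} e^{y} - 3 y \sin{\left(x \right)}.
Matching coefficients of the independent functions:
  [y^{2}]:  2 A = 2
  [x^{2} y^{3}]:  A = 1
  [x^{5} \sin{\left(x y \right)}, y^{2} \sin{\left(x y \right)}]:  D = 1
  [y \sin{\left(x \right)}]:  - C = -3
  [y^{2} \sin{\left(x \right)}]:  C = 3
  [y^{3} \sin{\left(x y \right)}]:  - D = -1
  [x e^{x} e^{y}, y e^{x} e^{y}, y^{2} e^{x} e^{y}]:  B = -1
Solving: A = 1, B = -1, C = 3, D = 1.
Check against the point condition:
  u(0, 0) = -1  ⟹  B = -1  ✓
Hence u(x, y) = x^{2} y - e^{x + y} + 3 \sin{\left(x \right)} + \sin{\left(x y \right)}.

Answer: u(x, y) = x^{2} y - e^{x + y} + 3 \sin{\left(x \right)} + \sin{\left(x y \right)}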